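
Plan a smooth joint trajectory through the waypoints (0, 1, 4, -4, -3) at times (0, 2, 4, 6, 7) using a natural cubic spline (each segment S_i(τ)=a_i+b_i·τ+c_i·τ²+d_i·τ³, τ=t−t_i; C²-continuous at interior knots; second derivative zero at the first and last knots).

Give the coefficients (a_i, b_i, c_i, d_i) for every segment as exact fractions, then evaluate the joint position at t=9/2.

Δ: Δ0=1/2, Δ1=3/2, Δ2=-4, Δ3=1
row 1: diag=8, rhs=6; c'=1/4, d'=3/4
row 2: denom=8−2·1/4=15/2; d'=(-33−2·3/4)/(15/2)=-23/5
row 3: denom=6−2·4/15=82/15; d'=(30−2·-23/5)/(82/15)=294/41
back: M3=294/41
back: M2=-23/5−4/15·294/41=-267/41
back: M1=3/4−1/4·-267/41=195/82
M: M0=0, M1=195/82, M2=-267/41, M3=294/41, M4=0
seg 0: a=0, c=M0/2=0, d=(M1−M0)/(6·2)=65/328, b=Δ0−h0·(2M0+M1)/6=-12/41
seg 1: a=1, c=M1/2=195/164, d=(M2−M1)/(6·2)=-243/328, b=Δ1−h1·(2M1+M2)/6=171/82
seg 2: a=4, c=M2/2=-267/82, d=(M3−M2)/(6·2)=187/164, b=Δ2−h2·(2M2+M3)/6=-84/41
seg 3: a=-4, c=M3/2=147/41, d=(M4−M3)/(6·1)=-49/41, b=Δ3−h3·(2M3+M4)/6=-57/41
t_q=9/2 → seg 2, τ=1/2; S=4+-84/41·τ+-267/82·τ²+187/164·τ³=3023/1312

  seg 0: a=0 b=-12/41 c=0 d=65/328
  seg 1: a=1 b=171/82 c=195/164 d=-243/328
  seg 2: a=4 b=-84/41 c=-267/82 d=187/164
  seg 3: a=-4 b=-57/41 c=147/41 d=-49/41
S(9/2) = 3023/1312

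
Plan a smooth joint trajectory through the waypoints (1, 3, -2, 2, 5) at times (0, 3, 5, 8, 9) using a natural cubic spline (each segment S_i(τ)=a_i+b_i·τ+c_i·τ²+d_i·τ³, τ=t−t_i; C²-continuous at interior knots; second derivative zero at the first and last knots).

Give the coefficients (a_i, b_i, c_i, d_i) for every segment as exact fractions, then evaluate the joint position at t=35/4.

Δ: Δ0=2/3, Δ1=-5/2, Δ2=4/3, Δ3=3
row 1: diag=10, rhs=-19; c'=1/5, d'=-19/10
row 2: denom=10−2·1/5=48/5; d'=(23−2·-19/10)/(48/5)=67/24
row 3: denom=8−3·5/16=113/16; d'=(10−3·67/24)/(113/16)=26/113
back: M3=26/113
back: M2=67/24−5/16·26/113=922/339
back: M1=-19/10−1/5·922/339=-1657/678
M: M0=0, M1=-1657/678, M2=922/339, M3=26/113, M4=0
seg 0: a=1, c=M0/2=0, d=(M1−M0)/(6·3)=-1657/12204, b=Δ0−h0·(2M0+M1)/6=2561/1356
seg 1: a=3, c=M1/2=-1657/1356, d=(M2−M1)/(6·2)=389/904, b=Δ1−h1·(2M1+M2)/6=-1205/678
seg 2: a=-2, c=M2/2=461/339, d=(M3−M2)/(6·3)=-422/3051, b=Δ2−h2·(2M2+M3)/6=-509/339
seg 3: a=2, c=M3/2=13/113, d=(M4−M3)/(6·1)=-13/339, b=Δ3−h3·(2M3+M4)/6=991/339
t_q=35/4 → seg 3, τ=3/4; S=2+991/339·τ+13/113·τ²+-13/339·τ³=30671/7232

  seg 0: a=1 b=2561/1356 c=0 d=-1657/12204
  seg 1: a=3 b=-1205/678 c=-1657/1356 d=389/904
  seg 2: a=-2 b=-509/339 c=461/339 d=-422/3051
  seg 3: a=2 b=991/339 c=13/113 d=-13/339
S(35/4) = 30671/7232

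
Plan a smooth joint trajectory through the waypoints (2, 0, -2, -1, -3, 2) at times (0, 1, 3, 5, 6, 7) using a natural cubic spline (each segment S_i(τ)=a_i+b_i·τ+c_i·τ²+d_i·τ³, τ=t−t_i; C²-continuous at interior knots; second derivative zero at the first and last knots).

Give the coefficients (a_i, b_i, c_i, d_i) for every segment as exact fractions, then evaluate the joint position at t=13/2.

Δ: Δ0=-2, Δ1=-1, Δ2=1/2, Δ3=-2, Δ4=5
row 1: diag=6, rhs=6; c'=1/3, d'=1
row 2: denom=8−2·1/3=22/3; d'=(9−2·1)/(22/3)=21/22
row 3: denom=6−2·3/11=60/11; d'=(-15−2·21/22)/(60/11)=-31/10
row 4: denom=4−1·11/60=229/60; d'=(42−1·-31/10)/(229/60)=2706/229
back: M4=2706/229
back: M3=-31/10−11/60·2706/229=-1206/229
back: M2=21/22−3/11·-1206/229=1095/458
back: M1=1−1/3·1095/458=93/458
M: M0=0, M1=93/458, M2=1095/458, M3=-1206/229, M4=2706/229, M5=0
seg 0: a=2, c=M0/2=0, d=(M1−M0)/(6·1)=31/916, b=Δ0−h0·(2M0+M1)/6=-1863/916
seg 1: a=0, c=M1/2=93/916, d=(M2−M1)/(6·2)=167/916, b=Δ1−h1·(2M1+M2)/6=-885/458
seg 2: a=-2, c=M2/2=1095/916, d=(M3−M2)/(6·2)=-1169/1832, b=Δ2−h2·(2M2+M3)/6=303/458
seg 3: a=-1, c=M3/2=-603/229, d=(M4−M3)/(6·1)=652/229, b=Δ3−h3·(2M3+M4)/6=-507/229
seg 4: a=-3, c=M4/2=1353/229, d=(M5−M4)/(6·1)=-451/229, b=Δ4−h4·(2M4+M5)/6=243/229
t_q=13/2 → seg 4, τ=1/2; S=-3+243/229·τ+1353/229·τ²+-451/229·τ³=-2269/1832

  seg 0: a=2 b=-1863/916 c=0 d=31/916
  seg 1: a=0 b=-885/458 c=93/916 d=167/916
  seg 2: a=-2 b=303/458 c=1095/916 d=-1169/1832
  seg 3: a=-1 b=-507/229 c=-603/229 d=652/229
  seg 4: a=-3 b=243/229 c=1353/229 d=-451/229
S(13/2) = -2269/1832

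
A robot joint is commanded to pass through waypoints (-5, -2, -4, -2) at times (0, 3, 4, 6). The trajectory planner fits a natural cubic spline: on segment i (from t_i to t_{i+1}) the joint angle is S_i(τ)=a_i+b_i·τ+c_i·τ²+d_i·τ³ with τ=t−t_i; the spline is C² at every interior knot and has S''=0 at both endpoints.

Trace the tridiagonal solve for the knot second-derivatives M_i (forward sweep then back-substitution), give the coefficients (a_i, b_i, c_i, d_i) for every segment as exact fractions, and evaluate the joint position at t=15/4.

Δ: Δ0=1, Δ1=-2, Δ2=1
row 1: diag=8, rhs=-18; c'=1/8, d'=-9/4
row 2: denom=6−1·1/8=47/8; d'=(18−1·-9/4)/(47/8)=162/47
back: M2=162/47
back: M1=-9/4−1/8·162/47=-126/47
M: M0=0, M1=-126/47, M2=162/47, M3=0
seg 0: a=-5, c=M0/2=0, d=(M1−M0)/(6·3)=-7/47, b=Δ0−h0·(2M0+M1)/6=110/47
seg 1: a=-2, c=M1/2=-63/47, d=(M2−M1)/(6·1)=48/47, b=Δ1−h1·(2M1+M2)/6=-79/47
seg 2: a=-4, c=M2/2=81/47, d=(M3−M2)/(6·2)=-27/94, b=Δ2−h2·(2M2+M3)/6=-61/47
t_q=15/4 → seg 1, τ=3/4; S=-2+-79/47·τ+-63/47·τ²+48/47·τ³=-2695/752

  seg 0: a=-5 b=110/47 c=0 d=-7/47
  seg 1: a=-2 b=-79/47 c=-63/47 d=48/47
  seg 2: a=-4 b=-61/47 c=81/47 d=-27/94
S(15/4) = -2695/752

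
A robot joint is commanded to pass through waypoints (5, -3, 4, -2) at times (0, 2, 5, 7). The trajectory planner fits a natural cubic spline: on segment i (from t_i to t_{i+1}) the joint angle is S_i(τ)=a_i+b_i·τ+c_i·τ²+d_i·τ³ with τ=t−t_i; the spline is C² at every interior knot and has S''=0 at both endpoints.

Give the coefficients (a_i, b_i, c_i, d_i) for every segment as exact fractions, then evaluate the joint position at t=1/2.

  seg 0: a=5 b=-224/39 c=0 d=17/39
  seg 1: a=-3 b=-20/39 c=34/13 d=-5/9
  seg 2: a=4 b=7/39 c=-31/13 d=31/78
S(1/2) = 227/104

Δ: Δ0=-4, Δ1=7/3, Δ2=-3
row 1: diag=10, rhs=38; c'=3/10, d'=19/5
row 2: denom=10−3·3/10=91/10; d'=(-32−3·19/5)/(91/10)=-62/13
back: M2=-62/13
back: M1=19/5−3/10·-62/13=68/13
M: M0=0, M1=68/13, M2=-62/13, M3=0
seg 0: a=5, c=M0/2=0, d=(M1−M0)/(6·2)=17/39, b=Δ0−h0·(2M0+M1)/6=-224/39
seg 1: a=-3, c=M1/2=34/13, d=(M2−M1)/(6·3)=-5/9, b=Δ1−h1·(2M1+M2)/6=-20/39
seg 2: a=4, c=M2/2=-31/13, d=(M3−M2)/(6·2)=31/78, b=Δ2−h2·(2M2+M3)/6=7/39
t_q=1/2 → seg 0, τ=1/2; S=5+-224/39·τ+0·τ²+17/39·τ³=227/104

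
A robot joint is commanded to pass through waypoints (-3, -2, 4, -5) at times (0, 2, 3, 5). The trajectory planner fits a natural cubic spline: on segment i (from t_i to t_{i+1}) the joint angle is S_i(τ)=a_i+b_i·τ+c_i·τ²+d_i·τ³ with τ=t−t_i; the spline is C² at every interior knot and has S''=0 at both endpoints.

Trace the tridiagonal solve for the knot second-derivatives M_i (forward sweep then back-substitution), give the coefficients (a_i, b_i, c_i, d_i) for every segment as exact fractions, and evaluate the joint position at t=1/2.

Δ: Δ0=1/2, Δ1=6, Δ2=-9/2
row 1: diag=6, rhs=33; c'=1/6, d'=11/2
row 2: denom=6−1·1/6=35/6; d'=(-63−1·11/2)/(35/6)=-411/35
back: M2=-411/35
back: M1=11/2−1/6·-411/35=261/35
M: M0=0, M1=261/35, M2=-411/35, M3=0
seg 0: a=-3, c=M0/2=0, d=(M1−M0)/(6·2)=87/140, b=Δ0−h0·(2M0+M1)/6=-139/70
seg 1: a=-2, c=M1/2=261/70, d=(M2−M1)/(6·1)=-16/5, b=Δ1−h1·(2M1+M2)/6=383/70
seg 2: a=4, c=M2/2=-411/70, d=(M3−M2)/(6·2)=137/140, b=Δ2−h2·(2M2+M3)/6=233/70
t_q=1/2 → seg 0, τ=1/2; S=-3+-139/70·τ+0·τ²+87/140·τ³=-877/224

  seg 0: a=-3 b=-139/70 c=0 d=87/140
  seg 1: a=-2 b=383/70 c=261/70 d=-16/5
  seg 2: a=4 b=233/70 c=-411/70 d=137/140
S(1/2) = -877/224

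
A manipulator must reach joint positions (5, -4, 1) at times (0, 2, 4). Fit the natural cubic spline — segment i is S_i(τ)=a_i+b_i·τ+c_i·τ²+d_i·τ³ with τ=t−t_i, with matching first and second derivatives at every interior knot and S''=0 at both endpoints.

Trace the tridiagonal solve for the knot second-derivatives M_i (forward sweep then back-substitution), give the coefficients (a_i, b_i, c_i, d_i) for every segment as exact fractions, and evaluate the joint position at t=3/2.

Δ: Δ0=-9/2, Δ1=5/2
row 1: diag=8, rhs=42; c'=1/4, d'=21/4
back: M1=21/4
M: M0=0, M1=21/4, M2=0
seg 0: a=5, c=M0/2=0, d=(M1−M0)/(6·2)=7/16, b=Δ0−h0·(2M0+M1)/6=-25/4
seg 1: a=-4, c=M1/2=21/8, d=(M2−M1)/(6·2)=-7/16, b=Δ1−h1·(2M1+M2)/6=-1
t_q=3/2 → seg 0, τ=3/2; S=5+-25/4·τ+0·τ²+7/16·τ³=-371/128

  seg 0: a=5 b=-25/4 c=0 d=7/16
  seg 1: a=-4 b=-1 c=21/8 d=-7/16
S(3/2) = -371/128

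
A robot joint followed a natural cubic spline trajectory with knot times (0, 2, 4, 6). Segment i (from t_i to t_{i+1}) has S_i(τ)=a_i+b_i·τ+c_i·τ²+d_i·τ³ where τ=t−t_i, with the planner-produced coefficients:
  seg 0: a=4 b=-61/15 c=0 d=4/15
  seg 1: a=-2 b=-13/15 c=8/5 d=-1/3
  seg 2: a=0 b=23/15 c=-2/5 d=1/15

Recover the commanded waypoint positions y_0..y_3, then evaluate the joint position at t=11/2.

y_0=4 y_1=-2 y_2=0 y_3=2
S(11/2) = 13/8

y_0 = S_0(0) = a_0 = 4
y_1 = S_1(0) = a_1 = -2
y_2 = S_2(0) = a_2 = 0
y_3 = S_2(2) = 2
t_q=11/2 is in segment 2 (τ=3/2); S_2(τ)=13/8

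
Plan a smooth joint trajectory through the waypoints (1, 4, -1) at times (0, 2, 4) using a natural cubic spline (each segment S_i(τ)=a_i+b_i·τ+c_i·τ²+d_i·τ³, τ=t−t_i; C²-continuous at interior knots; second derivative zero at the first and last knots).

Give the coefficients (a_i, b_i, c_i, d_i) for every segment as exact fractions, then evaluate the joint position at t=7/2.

Δ: Δ0=3/2, Δ1=-5/2
row 1: diag=8, rhs=-24; c'=1/4, d'=-3
back: M1=-3
M: M0=0, M1=-3, M2=0
seg 0: a=1, c=M0/2=0, d=(M1−M0)/(6·2)=-1/4, b=Δ0−h0·(2M0+M1)/6=5/2
seg 1: a=4, c=M1/2=-3/2, d=(M2−M1)/(6·2)=1/4, b=Δ1−h1·(2M1+M2)/6=-1/2
t_q=7/2 → seg 1, τ=3/2; S=4+-1/2·τ+-3/2·τ²+1/4·τ³=23/32

  seg 0: a=1 b=5/2 c=0 d=-1/4
  seg 1: a=4 b=-1/2 c=-3/2 d=1/4
S(7/2) = 23/32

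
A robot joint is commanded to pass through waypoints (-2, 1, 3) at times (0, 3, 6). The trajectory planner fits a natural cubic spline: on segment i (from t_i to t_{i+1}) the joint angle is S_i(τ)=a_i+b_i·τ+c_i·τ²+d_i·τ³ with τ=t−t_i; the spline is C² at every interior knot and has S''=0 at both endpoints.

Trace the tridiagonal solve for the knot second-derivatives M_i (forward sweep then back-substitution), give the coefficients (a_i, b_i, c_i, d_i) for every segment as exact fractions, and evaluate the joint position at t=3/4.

Δ: Δ0=1, Δ1=2/3
row 1: diag=12, rhs=-2; c'=1/4, d'=-1/6
back: M1=-1/6
M: M0=0, M1=-1/6, M2=0
seg 0: a=-2, c=M0/2=0, d=(M1−M0)/(6·3)=-1/108, b=Δ0−h0·(2M0+M1)/6=13/12
seg 1: a=1, c=M1/2=-1/12, d=(M2−M1)/(6·3)=1/108, b=Δ1−h1·(2M1+M2)/6=5/6
t_q=3/4 → seg 0, τ=3/4; S=-2+13/12·τ+0·τ²+-1/108·τ³=-305/256

  seg 0: a=-2 b=13/12 c=0 d=-1/108
  seg 1: a=1 b=5/6 c=-1/12 d=1/108
S(3/4) = -305/256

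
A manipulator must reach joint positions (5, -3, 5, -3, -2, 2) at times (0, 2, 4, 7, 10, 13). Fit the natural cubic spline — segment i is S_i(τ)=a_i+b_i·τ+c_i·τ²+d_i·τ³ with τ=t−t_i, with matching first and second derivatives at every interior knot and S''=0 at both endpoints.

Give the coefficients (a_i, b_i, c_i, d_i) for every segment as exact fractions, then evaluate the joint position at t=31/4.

  seg 0: a=5 b=-569/87 c=0 d=221/348
  seg 1: a=-3 b=94/87 c=221/58 d=-409/348
  seg 2: a=5 b=193/87 c=-94/29 d=421/783
  seg 3: a=-3 b=-236/87 c=139/87 d=-152/783
  seg 4: a=-2 b=142/87 c=-13/87 d=13/783
S(31/4) = -1957/464

Δ: Δ0=-4, Δ1=4, Δ2=-8/3, Δ3=1/3, Δ4=4/3
row 1: diag=8, rhs=48; c'=1/4, d'=6
row 2: denom=10−2·1/4=19/2; d'=(-40−2·6)/(19/2)=-104/19
row 3: denom=12−3·6/19=210/19; d'=(18−3·-104/19)/(210/19)=109/35
row 4: denom=12−3·19/70=783/70; d'=(6−3·109/35)/(783/70)=-26/87
back: M4=-26/87
back: M3=109/35−19/70·-26/87=278/87
back: M2=-104/19−6/19·278/87=-188/29
back: M1=6−1/4·-188/29=221/29
M: M0=0, M1=221/29, M2=-188/29, M3=278/87, M4=-26/87, M5=0
seg 0: a=5, c=M0/2=0, d=(M1−M0)/(6·2)=221/348, b=Δ0−h0·(2M0+M1)/6=-569/87
seg 1: a=-3, c=M1/2=221/58, d=(M2−M1)/(6·2)=-409/348, b=Δ1−h1·(2M1+M2)/6=94/87
seg 2: a=5, c=M2/2=-94/29, d=(M3−M2)/(6·3)=421/783, b=Δ2−h2·(2M2+M3)/6=193/87
seg 3: a=-3, c=M3/2=139/87, d=(M4−M3)/(6·3)=-152/783, b=Δ3−h3·(2M3+M4)/6=-236/87
seg 4: a=-2, c=M4/2=-13/87, d=(M5−M4)/(6·3)=13/783, b=Δ4−h4·(2M4+M5)/6=142/87
t_q=31/4 → seg 3, τ=3/4; S=-3+-236/87·τ+139/87·τ²+-152/783·τ³=-1957/464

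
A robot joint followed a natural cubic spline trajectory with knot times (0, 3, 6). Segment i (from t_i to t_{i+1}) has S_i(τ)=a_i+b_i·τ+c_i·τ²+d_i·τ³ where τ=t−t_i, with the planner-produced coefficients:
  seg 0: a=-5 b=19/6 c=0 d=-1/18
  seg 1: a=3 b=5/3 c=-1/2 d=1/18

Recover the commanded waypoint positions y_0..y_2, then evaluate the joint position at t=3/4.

y_0 = S_0(0) = a_0 = -5
y_1 = S_1(0) = a_1 = 3
y_2 = S_1(3) = 5
t_q=3/4 is in segment 0 (τ=3/4); S_0(τ)=-339/128

y_0=-5 y_1=3 y_2=5
S(3/4) = -339/128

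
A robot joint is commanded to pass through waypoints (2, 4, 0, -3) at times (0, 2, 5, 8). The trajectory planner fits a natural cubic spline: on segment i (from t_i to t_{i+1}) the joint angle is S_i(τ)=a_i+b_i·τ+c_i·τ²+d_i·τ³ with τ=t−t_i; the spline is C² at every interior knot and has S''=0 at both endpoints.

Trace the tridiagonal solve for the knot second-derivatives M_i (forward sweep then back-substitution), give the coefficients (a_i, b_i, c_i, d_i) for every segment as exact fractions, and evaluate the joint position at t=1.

Δ: Δ0=1, Δ1=-4/3, Δ2=-1
row 1: diag=10, rhs=-14; c'=3/10, d'=-7/5
row 2: denom=12−3·3/10=111/10; d'=(2−3·-7/5)/(111/10)=62/111
back: M2=62/111
back: M1=-7/5−3/10·62/111=-58/37
M: M0=0, M1=-58/37, M2=62/111, M3=0
seg 0: a=2, c=M0/2=0, d=(M1−M0)/(6·2)=-29/222, b=Δ0−h0·(2M0+M1)/6=169/111
seg 1: a=4, c=M1/2=-29/37, d=(M2−M1)/(6·3)=118/999, b=Δ1−h1·(2M1+M2)/6=-5/111
seg 2: a=0, c=M2/2=31/111, d=(M3−M2)/(6·3)=-31/999, b=Δ2−h2·(2M2+M3)/6=-173/111
t_q=1 → seg 0, τ=1; S=2+169/111·τ+0·τ²+-29/222·τ³=251/74

  seg 0: a=2 b=169/111 c=0 d=-29/222
  seg 1: a=4 b=-5/111 c=-29/37 d=118/999
  seg 2: a=0 b=-173/111 c=31/111 d=-31/999
S(1) = 251/74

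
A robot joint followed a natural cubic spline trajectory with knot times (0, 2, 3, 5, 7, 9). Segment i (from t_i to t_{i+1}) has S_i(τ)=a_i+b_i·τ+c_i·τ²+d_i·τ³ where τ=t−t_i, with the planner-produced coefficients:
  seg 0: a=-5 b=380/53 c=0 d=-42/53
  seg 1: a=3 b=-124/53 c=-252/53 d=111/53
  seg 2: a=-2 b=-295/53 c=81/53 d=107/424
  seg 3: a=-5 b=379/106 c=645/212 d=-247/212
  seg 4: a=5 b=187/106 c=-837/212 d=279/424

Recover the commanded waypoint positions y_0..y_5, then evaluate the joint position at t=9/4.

y_0 = S_0(0) = a_0 = -5
y_1 = S_1(0) = a_1 = 3
y_2 = S_2(0) = a_2 = -2
y_3 = S_3(0) = a_3 = -5
y_4 = S_4(0) = a_4 = 5
y_5 = S_4(2) = -2
t_q=9/4 is in segment 1 (τ=1/4); S_1(τ)=7295/3392

y_0=-5 y_1=3 y_2=-2 y_3=-5 y_4=5 y_5=-2
S(9/4) = 7295/3392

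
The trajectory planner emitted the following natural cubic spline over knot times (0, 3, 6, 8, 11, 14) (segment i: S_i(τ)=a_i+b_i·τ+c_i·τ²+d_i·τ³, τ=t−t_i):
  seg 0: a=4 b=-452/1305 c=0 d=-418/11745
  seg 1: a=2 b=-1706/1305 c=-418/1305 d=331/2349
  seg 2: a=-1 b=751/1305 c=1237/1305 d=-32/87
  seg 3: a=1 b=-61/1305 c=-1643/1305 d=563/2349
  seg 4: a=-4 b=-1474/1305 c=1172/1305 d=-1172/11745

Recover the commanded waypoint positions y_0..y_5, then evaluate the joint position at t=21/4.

y_0 = S_0(0) = a_0 = 4
y_1 = S_1(0) = a_1 = 2
y_2 = S_2(0) = a_2 = -1
y_3 = S_3(0) = a_3 = 1
y_4 = S_4(0) = a_4 = -4
y_5 = S_4(3) = -2
t_q=21/4 is in segment 1 (τ=9/4); S_1(τ)=-8889/9280

y_0=4 y_1=2 y_2=-1 y_3=1 y_4=-4 y_5=-2
S(21/4) = -8889/9280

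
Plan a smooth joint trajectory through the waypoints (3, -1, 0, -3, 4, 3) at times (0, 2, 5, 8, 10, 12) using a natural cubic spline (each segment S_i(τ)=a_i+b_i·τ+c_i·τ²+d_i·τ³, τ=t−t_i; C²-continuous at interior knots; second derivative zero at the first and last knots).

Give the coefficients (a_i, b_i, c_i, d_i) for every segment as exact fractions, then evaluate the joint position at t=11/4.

  seg 0: a=3 b=-5188/1929 c=0 d=665/3858
  seg 1: a=-1 b=-1198/1929 c=665/643 d=-4144/17361
  seg 2: a=0 b=-1660/1929 c=-2149/1929 d=6178/17361
  seg 3: a=-3 b=3980/1929 c=1343/643 d=-10573/15432
  seg 4: a=4 b=8473/3858 c=-5201/2572 d=5201/15432
S(11/4) = -10131/10288

Δ: Δ0=-2, Δ1=1/3, Δ2=-1, Δ3=7/2, Δ4=-1/2
row 1: diag=10, rhs=14; c'=3/10, d'=7/5
row 2: denom=12−3·3/10=111/10; d'=(-8−3·7/5)/(111/10)=-122/111
row 3: denom=10−3·10/37=340/37; d'=(27−3·-122/111)/(340/37)=1121/340
row 4: denom=8−2·37/170=643/85; d'=(-24−2·1121/340)/(643/85)=-5201/1286
back: M4=-5201/1286
back: M3=1121/340−37/170·-5201/1286=2686/643
back: M2=-122/111−10/37·2686/643=-4298/1929
back: M1=7/5−3/10·-4298/1929=1330/643
M: M0=0, M1=1330/643, M2=-4298/1929, M3=2686/643, M4=-5201/1286, M5=0
seg 0: a=3, c=M0/2=0, d=(M1−M0)/(6·2)=665/3858, b=Δ0−h0·(2M0+M1)/6=-5188/1929
seg 1: a=-1, c=M1/2=665/643, d=(M2−M1)/(6·3)=-4144/17361, b=Δ1−h1·(2M1+M2)/6=-1198/1929
seg 2: a=0, c=M2/2=-2149/1929, d=(M3−M2)/(6·3)=6178/17361, b=Δ2−h2·(2M2+M3)/6=-1660/1929
seg 3: a=-3, c=M3/2=1343/643, d=(M4−M3)/(6·2)=-10573/15432, b=Δ3−h3·(2M3+M4)/6=3980/1929
seg 4: a=4, c=M4/2=-5201/2572, d=(M5−M4)/(6·2)=5201/15432, b=Δ4−h4·(2M4+M5)/6=8473/3858
t_q=11/4 → seg 1, τ=3/4; S=-1+-1198/1929·τ+665/643·τ²+-4144/17361·τ³=-10131/10288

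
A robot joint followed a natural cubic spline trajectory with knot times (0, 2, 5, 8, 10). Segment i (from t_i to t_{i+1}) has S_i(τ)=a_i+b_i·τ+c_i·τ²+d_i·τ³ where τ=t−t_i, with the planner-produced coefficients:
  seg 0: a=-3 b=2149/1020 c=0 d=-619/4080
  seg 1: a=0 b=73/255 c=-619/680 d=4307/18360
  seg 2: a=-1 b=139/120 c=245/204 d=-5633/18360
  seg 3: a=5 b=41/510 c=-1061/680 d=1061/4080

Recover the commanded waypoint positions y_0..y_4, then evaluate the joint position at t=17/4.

y_0=-3 y_1=0 y_2=-1 y_3=5 y_4=1
S(17/4) = -11247/8704

y_0 = S_0(0) = a_0 = -3
y_1 = S_1(0) = a_1 = 0
y_2 = S_2(0) = a_2 = -1
y_3 = S_3(0) = a_3 = 5
y_4 = S_3(2) = 1
t_q=17/4 is in segment 1 (τ=9/4); S_1(τ)=-11247/8704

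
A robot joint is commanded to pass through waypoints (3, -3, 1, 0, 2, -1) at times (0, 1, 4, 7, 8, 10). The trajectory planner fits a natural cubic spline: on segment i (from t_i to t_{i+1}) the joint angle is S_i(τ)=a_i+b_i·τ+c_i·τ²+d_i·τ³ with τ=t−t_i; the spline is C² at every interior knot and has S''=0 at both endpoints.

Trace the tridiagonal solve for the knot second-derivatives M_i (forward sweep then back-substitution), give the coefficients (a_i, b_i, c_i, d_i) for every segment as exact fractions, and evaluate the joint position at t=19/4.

Δ: Δ0=-6, Δ1=4/3, Δ2=-1/3, Δ3=2, Δ4=-3/2
row 1: diag=8, rhs=44; c'=3/8, d'=11/2
row 2: denom=12−3·3/8=87/8; d'=(-10−3·11/2)/(87/8)=-212/87
row 3: denom=8−3·8/29=208/29; d'=(14−3·-212/87)/(208/29)=309/104
row 4: denom=6−1·29/208=1219/208; d'=(-21−1·309/104)/(1219/208)=-4986/1219
back: M4=-4986/1219
back: M3=309/104−29/208·-4986/1219=4317/1219
back: M2=-212/87−8/29·4317/1219=-12484/3657
back: M1=11/2−3/8·-12484/3657=8265/1219
M: M0=0, M1=8265/1219, M2=-12484/3657, M3=4317/1219, M4=-4986/1219, M5=0
seg 0: a=3, c=M0/2=0, d=(M1−M0)/(6·1)=2755/2438, b=Δ0−h0·(2M0+M1)/6=-17383/2438
seg 1: a=-3, c=M1/2=8265/2438, d=(M2−M1)/(6·3)=-37279/65826, b=Δ1−h1·(2M1+M2)/6=-4559/1219
seg 2: a=1, c=M2/2=-6242/3657, d=(M3−M2)/(6·3)=25435/65826, b=Δ2−h2·(2M2+M3)/6=3193/2438
seg 3: a=0, c=M3/2=4317/2438, d=(M4−M3)/(6·1)=-3101/2438, b=Δ3−h3·(2M3+M4)/6=1830/1219
seg 4: a=2, c=M4/2=-2493/1219, d=(M5−M4)/(6·2)=831/2438, b=Δ4−h4·(2M4+M5)/6=2991/2438
t_q=19/4 → seg 2, τ=3/4; S=1+3193/2438·τ+-6242/3657·τ²+25435/65826·τ³=184923/156032

  seg 0: a=3 b=-17383/2438 c=0 d=2755/2438
  seg 1: a=-3 b=-4559/1219 c=8265/2438 d=-37279/65826
  seg 2: a=1 b=3193/2438 c=-6242/3657 d=25435/65826
  seg 3: a=0 b=1830/1219 c=4317/2438 d=-3101/2438
  seg 4: a=2 b=2991/2438 c=-2493/1219 d=831/2438
S(19/4) = 184923/156032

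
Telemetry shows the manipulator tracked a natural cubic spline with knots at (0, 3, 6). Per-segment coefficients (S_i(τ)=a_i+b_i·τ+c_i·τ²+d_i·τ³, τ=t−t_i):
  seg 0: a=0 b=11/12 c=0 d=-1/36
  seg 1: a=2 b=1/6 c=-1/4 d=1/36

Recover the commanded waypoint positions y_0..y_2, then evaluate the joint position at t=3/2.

y_0=0 y_1=2 y_2=1
S(3/2) = 41/32

y_0 = S_0(0) = a_0 = 0
y_1 = S_1(0) = a_1 = 2
y_2 = S_1(3) = 1
t_q=3/2 is in segment 0 (τ=3/2); S_0(τ)=41/32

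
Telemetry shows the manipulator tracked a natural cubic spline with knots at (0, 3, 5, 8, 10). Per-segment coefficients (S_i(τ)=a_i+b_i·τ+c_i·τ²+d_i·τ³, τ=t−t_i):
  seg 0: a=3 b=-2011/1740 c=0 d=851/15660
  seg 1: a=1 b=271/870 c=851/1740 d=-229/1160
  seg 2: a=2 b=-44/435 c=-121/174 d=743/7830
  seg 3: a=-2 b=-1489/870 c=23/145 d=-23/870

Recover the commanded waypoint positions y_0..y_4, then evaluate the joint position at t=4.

y_0=3 y_1=1 y_2=2 y_3=-2 y_4=-5
S(4) = 5579/3480

y_0 = S_0(0) = a_0 = 3
y_1 = S_1(0) = a_1 = 1
y_2 = S_2(0) = a_2 = 2
y_3 = S_3(0) = a_3 = -2
y_4 = S_3(2) = -5
t_q=4 is in segment 1 (τ=1); S_1(τ)=5579/3480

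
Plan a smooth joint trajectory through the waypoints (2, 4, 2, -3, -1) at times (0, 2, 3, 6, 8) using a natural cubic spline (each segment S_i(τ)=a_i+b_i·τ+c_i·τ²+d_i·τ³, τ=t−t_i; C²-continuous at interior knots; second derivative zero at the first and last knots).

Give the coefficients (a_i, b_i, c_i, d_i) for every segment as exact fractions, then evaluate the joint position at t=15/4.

  seg 0: a=2 b=1249/624 c=0 d=-625/2496
  seg 1: a=4 b=-313/312 c=-625/416 d=631/1248
  seg 2: a=2 b=-3109/1248 c=3/208 d=25/288
  seg 3: a=-3 b=-19/312 c=331/416 d=-331/2496
S(15/4) = 4695/26624

Δ: Δ0=1, Δ1=-2, Δ2=-5/3, Δ3=1
row 1: diag=6, rhs=-18; c'=1/6, d'=-3
row 2: denom=8−1·1/6=47/6; d'=(2−1·-3)/(47/6)=30/47
row 3: denom=10−3·18/47=416/47; d'=(16−3·30/47)/(416/47)=331/208
back: M3=331/208
back: M2=30/47−18/47·331/208=3/104
back: M1=-3−1/6·3/104=-625/208
M: M0=0, M1=-625/208, M2=3/104, M3=331/208, M4=0
seg 0: a=2, c=M0/2=0, d=(M1−M0)/(6·2)=-625/2496, b=Δ0−h0·(2M0+M1)/6=1249/624
seg 1: a=4, c=M1/2=-625/416, d=(M2−M1)/(6·1)=631/1248, b=Δ1−h1·(2M1+M2)/6=-313/312
seg 2: a=2, c=M2/2=3/208, d=(M3−M2)/(6·3)=25/288, b=Δ2−h2·(2M2+M3)/6=-3109/1248
seg 3: a=-3, c=M3/2=331/416, d=(M4−M3)/(6·2)=-331/2496, b=Δ3−h3·(2M3+M4)/6=-19/312
t_q=15/4 → seg 2, τ=3/4; S=2+-3109/1248·τ+3/208·τ²+25/288·τ³=4695/26624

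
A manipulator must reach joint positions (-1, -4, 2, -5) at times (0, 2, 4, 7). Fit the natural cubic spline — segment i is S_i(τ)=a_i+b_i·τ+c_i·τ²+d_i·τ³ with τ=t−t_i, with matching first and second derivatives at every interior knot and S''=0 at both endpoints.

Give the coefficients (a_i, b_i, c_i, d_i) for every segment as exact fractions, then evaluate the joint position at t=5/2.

  seg 0: a=-1 b=-169/57 c=0 d=167/456
  seg 1: a=-4 b=163/114 c=167/76 d=-161/228
  seg 2: a=2 b=199/114 c=-155/76 d=155/684
S(5/2) = -1717/608

Δ: Δ0=-3/2, Δ1=3, Δ2=-7/3
row 1: diag=8, rhs=27; c'=1/4, d'=27/8
row 2: denom=10−2·1/4=19/2; d'=(-32−2·27/8)/(19/2)=-155/38
back: M2=-155/38
back: M1=27/8−1/4·-155/38=167/38
M: M0=0, M1=167/38, M2=-155/38, M3=0
seg 0: a=-1, c=M0/2=0, d=(M1−M0)/(6·2)=167/456, b=Δ0−h0·(2M0+M1)/6=-169/57
seg 1: a=-4, c=M1/2=167/76, d=(M2−M1)/(6·2)=-161/228, b=Δ1−h1·(2M1+M2)/6=163/114
seg 2: a=2, c=M2/2=-155/76, d=(M3−M2)/(6·3)=155/684, b=Δ2−h2·(2M2+M3)/6=199/114
t_q=5/2 → seg 1, τ=1/2; S=-4+163/114·τ+167/76·τ²+-161/228·τ³=-1717/608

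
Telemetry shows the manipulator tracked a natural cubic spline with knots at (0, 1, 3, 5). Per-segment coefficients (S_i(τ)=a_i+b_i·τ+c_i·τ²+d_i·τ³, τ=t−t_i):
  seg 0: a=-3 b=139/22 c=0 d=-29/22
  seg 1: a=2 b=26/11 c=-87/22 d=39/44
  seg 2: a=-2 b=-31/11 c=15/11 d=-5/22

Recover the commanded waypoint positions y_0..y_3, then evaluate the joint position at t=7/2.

y_0=-3 y_1=2 y_2=-2 y_3=-4
S(7/2) = -545/176

y_0 = S_0(0) = a_0 = -3
y_1 = S_1(0) = a_1 = 2
y_2 = S_2(0) = a_2 = -2
y_3 = S_2(2) = -4
t_q=7/2 is in segment 2 (τ=1/2); S_2(τ)=-545/176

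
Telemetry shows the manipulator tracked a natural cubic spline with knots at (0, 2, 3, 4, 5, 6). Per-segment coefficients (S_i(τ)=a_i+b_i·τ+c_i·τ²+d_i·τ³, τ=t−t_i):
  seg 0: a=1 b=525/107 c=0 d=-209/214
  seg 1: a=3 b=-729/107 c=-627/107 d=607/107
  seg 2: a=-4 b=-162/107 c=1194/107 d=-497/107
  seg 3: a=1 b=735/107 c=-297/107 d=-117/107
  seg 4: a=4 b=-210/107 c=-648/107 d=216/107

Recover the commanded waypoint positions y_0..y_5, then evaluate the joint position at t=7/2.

y_0 = S_0(0) = a_0 = 1
y_1 = S_1(0) = a_1 = 3
y_2 = S_2(0) = a_2 = -4
y_3 = S_3(0) = a_3 = 1
y_4 = S_4(0) = a_4 = 4
y_5 = S_4(1) = -2
t_q=7/2 is in segment 2 (τ=1/2); S_2(τ)=-2181/856

y_0=1 y_1=3 y_2=-4 y_3=1 y_4=4 y_5=-2
S(7/2) = -2181/856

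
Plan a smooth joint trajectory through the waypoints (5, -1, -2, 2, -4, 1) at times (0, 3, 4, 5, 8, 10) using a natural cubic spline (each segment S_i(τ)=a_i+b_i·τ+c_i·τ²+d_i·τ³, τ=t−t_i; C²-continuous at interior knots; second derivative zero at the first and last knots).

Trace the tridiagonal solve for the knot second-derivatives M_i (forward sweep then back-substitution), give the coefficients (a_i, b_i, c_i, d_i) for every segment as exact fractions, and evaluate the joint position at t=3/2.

Δ: Δ0=-2, Δ1=-1, Δ2=4, Δ3=-2, Δ4=5/2
row 1: diag=8, rhs=6; c'=1/8, d'=3/4
row 2: denom=4−1·1/8=31/8; d'=(30−1·3/4)/(31/8)=234/31
row 3: denom=8−1·8/31=240/31; d'=(-36−1·234/31)/(240/31)=-45/8
row 4: denom=10−3·31/80=707/80; d'=(27−3·-45/8)/(707/80)=3510/707
back: M4=3510/707
back: M3=-45/8−31/80·3510/707=-5337/707
back: M2=234/31−8/31·-5337/707=6714/707
back: M1=3/4−1/8·6714/707=-309/707
M: M0=0, M1=-309/707, M2=6714/707, M3=-5337/707, M4=3510/707, M5=0
seg 0: a=5, c=M0/2=0, d=(M1−M0)/(6·3)=-103/4242, b=Δ0−h0·(2M0+M1)/6=-2519/1414
seg 1: a=-1, c=M1/2=-309/1414, d=(M2−M1)/(6·1)=2341/1414, b=Δ1−h1·(2M1+M2)/6=-1723/707
seg 2: a=-2, c=M2/2=3357/707, d=(M3−M2)/(6·1)=-4017/1414, b=Δ2−h2·(2M2+M3)/6=2959/1414
seg 3: a=2, c=M3/2=-5337/1414, d=(M4−M3)/(6·3)=983/1414, b=Δ3−h3·(2M3+M4)/6=2168/707
seg 4: a=-4, c=M4/2=1755/707, d=(M5−M4)/(6·2)=-585/1414, b=Δ4−h4·(2M4+M5)/6=-1145/1414
t_q=3/2 → seg 0, τ=3/2; S=5+-2519/1414·τ+0·τ²+-103/4242·τ³=25405/11312

  seg 0: a=5 b=-2519/1414 c=0 d=-103/4242
  seg 1: a=-1 b=-1723/707 c=-309/1414 d=2341/1414
  seg 2: a=-2 b=2959/1414 c=3357/707 d=-4017/1414
  seg 3: a=2 b=2168/707 c=-5337/1414 d=983/1414
  seg 4: a=-4 b=-1145/1414 c=1755/707 d=-585/1414
S(3/2) = 25405/11312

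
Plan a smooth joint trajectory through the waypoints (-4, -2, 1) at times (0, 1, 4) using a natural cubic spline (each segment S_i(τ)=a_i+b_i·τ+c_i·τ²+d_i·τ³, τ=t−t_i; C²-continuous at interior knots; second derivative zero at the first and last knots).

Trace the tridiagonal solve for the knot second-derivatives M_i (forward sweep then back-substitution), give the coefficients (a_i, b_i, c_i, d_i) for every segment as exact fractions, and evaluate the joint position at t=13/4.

  seg 0: a=-4 b=17/8 c=0 d=-1/8
  seg 1: a=-2 b=7/4 c=-3/8 d=1/24
S(13/4) = 263/512

Δ: Δ0=2, Δ1=1
row 1: diag=8, rhs=-6; c'=3/8, d'=-3/4
back: M1=-3/4
M: M0=0, M1=-3/4, M2=0
seg 0: a=-4, c=M0/2=0, d=(M1−M0)/(6·1)=-1/8, b=Δ0−h0·(2M0+M1)/6=17/8
seg 1: a=-2, c=M1/2=-3/8, d=(M2−M1)/(6·3)=1/24, b=Δ1−h1·(2M1+M2)/6=7/4
t_q=13/4 → seg 1, τ=9/4; S=-2+7/4·τ+-3/8·τ²+1/24·τ³=263/512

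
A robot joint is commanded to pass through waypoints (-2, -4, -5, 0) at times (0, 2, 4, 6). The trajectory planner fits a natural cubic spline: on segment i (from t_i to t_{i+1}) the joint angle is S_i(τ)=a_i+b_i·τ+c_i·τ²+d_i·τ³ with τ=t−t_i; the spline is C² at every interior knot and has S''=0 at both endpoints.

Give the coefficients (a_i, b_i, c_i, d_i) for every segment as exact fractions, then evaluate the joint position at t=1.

Δ: Δ0=-1, Δ1=-1/2, Δ2=5/2
row 1: diag=8, rhs=3; c'=1/4, d'=3/8
row 2: denom=8−2·1/4=15/2; d'=(18−2·3/8)/(15/2)=23/10
back: M2=23/10
back: M1=3/8−1/4·23/10=-1/5
M: M0=0, M1=-1/5, M2=23/10, M3=0
seg 0: a=-2, c=M0/2=0, d=(M1−M0)/(6·2)=-1/60, b=Δ0−h0·(2M0+M1)/6=-14/15
seg 1: a=-4, c=M1/2=-1/10, d=(M2−M1)/(6·2)=5/24, b=Δ1−h1·(2M1+M2)/6=-17/15
seg 2: a=-5, c=M2/2=23/20, d=(M3−M2)/(6·2)=-23/120, b=Δ2−h2·(2M2+M3)/6=29/30
t_q=1 → seg 0, τ=1; S=-2+-14/15·τ+0·τ²+-1/60·τ³=-59/20

  seg 0: a=-2 b=-14/15 c=0 d=-1/60
  seg 1: a=-4 b=-17/15 c=-1/10 d=5/24
  seg 2: a=-5 b=29/30 c=23/20 d=-23/120
S(1) = -59/20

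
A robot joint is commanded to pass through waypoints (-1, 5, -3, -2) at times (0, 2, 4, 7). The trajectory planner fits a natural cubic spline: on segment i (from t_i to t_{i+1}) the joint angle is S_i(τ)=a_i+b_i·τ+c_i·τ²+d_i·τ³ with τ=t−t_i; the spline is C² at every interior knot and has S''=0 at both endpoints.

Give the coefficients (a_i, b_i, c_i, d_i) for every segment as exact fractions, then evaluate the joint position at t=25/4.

Δ: Δ0=3, Δ1=-4, Δ2=1/3
row 1: diag=8, rhs=-42; c'=1/4, d'=-21/4
row 2: denom=10−2·1/4=19/2; d'=(26−2·-21/4)/(19/2)=73/19
back: M2=73/19
back: M1=-21/4−1/4·73/19=-118/19
M: M0=0, M1=-118/19, M2=73/19, M3=0
seg 0: a=-1, c=M0/2=0, d=(M1−M0)/(6·2)=-59/114, b=Δ0−h0·(2M0+M1)/6=289/57
seg 1: a=5, c=M1/2=-59/19, d=(M2−M1)/(6·2)=191/228, b=Δ1−h1·(2M1+M2)/6=-65/57
seg 2: a=-3, c=M2/2=73/38, d=(M3−M2)/(6·3)=-73/342, b=Δ2−h2·(2M2+M3)/6=-200/57
t_q=25/4 → seg 2, τ=9/4; S=-3+-200/57·τ+73/38·τ²+-73/342·τ³=-8757/2432

  seg 0: a=-1 b=289/57 c=0 d=-59/114
  seg 1: a=5 b=-65/57 c=-59/19 d=191/228
  seg 2: a=-3 b=-200/57 c=73/38 d=-73/342
S(25/4) = -8757/2432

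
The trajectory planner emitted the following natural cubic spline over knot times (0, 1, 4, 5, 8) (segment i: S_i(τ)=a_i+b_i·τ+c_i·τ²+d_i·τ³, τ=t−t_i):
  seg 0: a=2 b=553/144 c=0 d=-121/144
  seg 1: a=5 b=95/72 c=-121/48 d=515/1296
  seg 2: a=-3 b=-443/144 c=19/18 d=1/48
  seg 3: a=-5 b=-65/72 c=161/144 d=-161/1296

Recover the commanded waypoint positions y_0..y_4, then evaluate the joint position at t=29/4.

y_0=2 y_1=5 y_2=-3 y_3=-5 y_4=-1
S(29/4) = -2853/1024

y_0 = S_0(0) = a_0 = 2
y_1 = S_1(0) = a_1 = 5
y_2 = S_2(0) = a_2 = -3
y_3 = S_3(0) = a_3 = -5
y_4 = S_3(3) = -1
t_q=29/4 is in segment 3 (τ=9/4); S_3(τ)=-2853/1024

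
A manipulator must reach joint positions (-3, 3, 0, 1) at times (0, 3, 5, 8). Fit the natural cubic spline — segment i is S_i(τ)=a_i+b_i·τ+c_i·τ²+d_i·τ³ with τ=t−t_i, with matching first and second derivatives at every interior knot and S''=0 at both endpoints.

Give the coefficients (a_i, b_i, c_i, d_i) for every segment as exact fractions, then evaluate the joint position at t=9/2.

  seg 0: a=-3 b=77/24 c=0 d=-29/216
  seg 1: a=3 b=-5/12 c=-29/24 d=1/3
  seg 2: a=0 b=-5/4 c=19/24 d=-19/216
S(9/2) = 25/32

Δ: Δ0=2, Δ1=-3/2, Δ2=1/3
row 1: diag=10, rhs=-21; c'=1/5, d'=-21/10
row 2: denom=10−2·1/5=48/5; d'=(11−2·-21/10)/(48/5)=19/12
back: M2=19/12
back: M1=-21/10−1/5·19/12=-29/12
M: M0=0, M1=-29/12, M2=19/12, M3=0
seg 0: a=-3, c=M0/2=0, d=(M1−M0)/(6·3)=-29/216, b=Δ0−h0·(2M0+M1)/6=77/24
seg 1: a=3, c=M1/2=-29/24, d=(M2−M1)/(6·2)=1/3, b=Δ1−h1·(2M1+M2)/6=-5/12
seg 2: a=0, c=M2/2=19/24, d=(M3−M2)/(6·3)=-19/216, b=Δ2−h2·(2M2+M3)/6=-5/4
t_q=9/2 → seg 1, τ=3/2; S=3+-5/12·τ+-29/24·τ²+1/3·τ³=25/32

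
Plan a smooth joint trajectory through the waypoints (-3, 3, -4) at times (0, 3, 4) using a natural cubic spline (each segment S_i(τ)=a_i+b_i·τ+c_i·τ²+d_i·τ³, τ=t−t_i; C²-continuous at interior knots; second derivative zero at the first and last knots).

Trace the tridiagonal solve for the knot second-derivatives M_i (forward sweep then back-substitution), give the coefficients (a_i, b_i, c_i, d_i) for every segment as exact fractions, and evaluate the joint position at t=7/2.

  seg 0: a=-3 b=43/8 c=0 d=-3/8
  seg 1: a=3 b=-19/4 c=-27/8 d=9/8
S(7/2) = -5/64

Δ: Δ0=2, Δ1=-7
row 1: diag=8, rhs=-54; c'=1/8, d'=-27/4
back: M1=-27/4
M: M0=0, M1=-27/4, M2=0
seg 0: a=-3, c=M0/2=0, d=(M1−M0)/(6·3)=-3/8, b=Δ0−h0·(2M0+M1)/6=43/8
seg 1: a=3, c=M1/2=-27/8, d=(M2−M1)/(6·1)=9/8, b=Δ1−h1·(2M1+M2)/6=-19/4
t_q=7/2 → seg 1, τ=1/2; S=3+-19/4·τ+-27/8·τ²+9/8·τ³=-5/64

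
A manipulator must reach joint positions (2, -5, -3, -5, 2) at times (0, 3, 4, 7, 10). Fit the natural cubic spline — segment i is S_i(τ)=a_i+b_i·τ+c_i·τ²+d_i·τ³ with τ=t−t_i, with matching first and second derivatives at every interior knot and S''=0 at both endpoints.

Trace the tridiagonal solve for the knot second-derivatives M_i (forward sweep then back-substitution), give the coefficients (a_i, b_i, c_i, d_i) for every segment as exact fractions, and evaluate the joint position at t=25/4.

  seg 0: a=2 b=-25/6 c=0 d=11/54
  seg 1: a=-5 b=4/3 c=11/6 d=-7/6
  seg 2: a=-3 b=3/2 c=-5/3 d=17/54
  seg 3: a=-5 b=0 c=7/6 d=-7/54
S(25/4) = -573/128

Δ: Δ0=-7/3, Δ1=2, Δ2=-2/3, Δ3=7/3
row 1: diag=8, rhs=26; c'=1/8, d'=13/4
row 2: denom=8−1·1/8=63/8; d'=(-16−1·13/4)/(63/8)=-22/9
row 3: denom=12−3·8/21=76/7; d'=(18−3·-22/9)/(76/7)=7/3
back: M3=7/3
back: M2=-22/9−8/21·7/3=-10/3
back: M1=13/4−1/8·-10/3=11/3
M: M0=0, M1=11/3, M2=-10/3, M3=7/3, M4=0
seg 0: a=2, c=M0/2=0, d=(M1−M0)/(6·3)=11/54, b=Δ0−h0·(2M0+M1)/6=-25/6
seg 1: a=-5, c=M1/2=11/6, d=(M2−M1)/(6·1)=-7/6, b=Δ1−h1·(2M1+M2)/6=4/3
seg 2: a=-3, c=M2/2=-5/3, d=(M3−M2)/(6·3)=17/54, b=Δ2−h2·(2M2+M3)/6=3/2
seg 3: a=-5, c=M3/2=7/6, d=(M4−M3)/(6·3)=-7/54, b=Δ3−h3·(2M3+M4)/6=0
t_q=25/4 → seg 2, τ=9/4; S=-3+3/2·τ+-5/3·τ²+17/54·τ³=-573/128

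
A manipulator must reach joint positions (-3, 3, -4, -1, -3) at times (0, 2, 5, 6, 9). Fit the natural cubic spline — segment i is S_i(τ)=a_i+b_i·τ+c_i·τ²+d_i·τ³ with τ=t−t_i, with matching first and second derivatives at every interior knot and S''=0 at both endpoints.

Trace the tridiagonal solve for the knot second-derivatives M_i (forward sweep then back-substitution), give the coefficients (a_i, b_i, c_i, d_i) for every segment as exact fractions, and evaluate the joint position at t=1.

Δ: Δ0=3, Δ1=-7/3, Δ2=3, Δ3=-2/3
row 1: diag=10, rhs=-32; c'=3/10, d'=-16/5
row 2: denom=8−3·3/10=71/10; d'=(32−3·-16/5)/(71/10)=416/71
row 3: denom=8−1·10/71=558/71; d'=(-22−1·416/71)/(558/71)=-989/279
back: M3=-989/279
back: M2=416/71−10/71·-989/279=1774/279
back: M1=-16/5−3/10·1774/279=-475/93
M: M0=0, M1=-475/93, M2=1774/279, M3=-989/279, M4=0
seg 0: a=-3, c=M0/2=0, d=(M1−M0)/(6·2)=-475/1116, b=Δ0−h0·(2M0+M1)/6=1312/279
seg 1: a=3, c=M1/2=-475/186, d=(M2−M1)/(6·3)=3199/5022, b=Δ1−h1·(2M1+M2)/6=-113/279
seg 2: a=-4, c=M2/2=887/279, d=(M3−M2)/(6·1)=-307/186, b=Δ2−h2·(2M2+M3)/6=821/558
seg 3: a=-1, c=M3/2=-989/558, d=(M4−M3)/(6·3)=989/5022, b=Δ3−h3·(2M3+M4)/6=803/279
t_q=1 → seg 0, τ=1; S=-3+1312/279·τ+0·τ²+-475/1116·τ³=475/372

  seg 0: a=-3 b=1312/279 c=0 d=-475/1116
  seg 1: a=3 b=-113/279 c=-475/186 d=3199/5022
  seg 2: a=-4 b=821/558 c=887/279 d=-307/186
  seg 3: a=-1 b=803/279 c=-989/558 d=989/5022
S(1) = 475/372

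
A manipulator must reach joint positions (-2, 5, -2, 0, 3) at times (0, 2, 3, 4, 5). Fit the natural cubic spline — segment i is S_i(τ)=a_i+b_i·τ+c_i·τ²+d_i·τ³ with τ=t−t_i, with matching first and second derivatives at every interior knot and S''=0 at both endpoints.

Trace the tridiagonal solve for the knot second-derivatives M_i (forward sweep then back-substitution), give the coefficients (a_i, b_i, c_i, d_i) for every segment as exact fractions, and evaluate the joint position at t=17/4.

  seg 0: a=-2 b=343/43 c=0 d=-385/344
  seg 1: a=5 b=-469/86 c=-1155/172 d=889/172
  seg 2: a=-2 b=-581/172 c=378/43 d=-587/172
  seg 3: a=0 b=341/86 c=-249/172 d=83/172
S(17/4) = 9999/11008

Δ: Δ0=7/2, Δ1=-7, Δ2=2, Δ3=3
row 1: diag=6, rhs=-63; c'=1/6, d'=-21/2
row 2: denom=4−1·1/6=23/6; d'=(54−1·-21/2)/(23/6)=387/23
row 3: denom=4−1·6/23=86/23; d'=(6−1·387/23)/(86/23)=-249/86
back: M3=-249/86
back: M2=387/23−6/23·-249/86=756/43
back: M1=-21/2−1/6·756/43=-1155/86
M: M0=0, M1=-1155/86, M2=756/43, M3=-249/86, M4=0
seg 0: a=-2, c=M0/2=0, d=(M1−M0)/(6·2)=-385/344, b=Δ0−h0·(2M0+M1)/6=343/43
seg 1: a=5, c=M1/2=-1155/172, d=(M2−M1)/(6·1)=889/172, b=Δ1−h1·(2M1+M2)/6=-469/86
seg 2: a=-2, c=M2/2=378/43, d=(M3−M2)/(6·1)=-587/172, b=Δ2−h2·(2M2+M3)/6=-581/172
seg 3: a=0, c=M3/2=-249/172, d=(M4−M3)/(6·1)=83/172, b=Δ3−h3·(2M3+M4)/6=341/86
t_q=17/4 → seg 3, τ=1/4; S=0+341/86·τ+-249/172·τ²+83/172·τ³=9999/11008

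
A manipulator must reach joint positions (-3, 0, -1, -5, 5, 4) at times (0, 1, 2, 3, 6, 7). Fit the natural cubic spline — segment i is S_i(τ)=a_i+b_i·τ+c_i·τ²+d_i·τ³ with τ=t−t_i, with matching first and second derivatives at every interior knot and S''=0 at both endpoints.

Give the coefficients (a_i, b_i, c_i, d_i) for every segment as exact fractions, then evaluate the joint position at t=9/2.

Δ: Δ0=3, Δ1=-1, Δ2=-4, Δ3=10/3, Δ4=-1
row 1: diag=4, rhs=-24; c'=1/4, d'=-6
row 2: denom=4−1·1/4=15/4; d'=(-18−1·-6)/(15/4)=-16/5
row 3: denom=8−1·4/15=116/15; d'=(44−1·-16/5)/(116/15)=177/29
row 4: denom=8−3·45/116=793/116; d'=(-26−3·177/29)/(793/116)=-5140/793
back: M4=-5140/793
back: M3=177/29−45/116·-5140/793=6834/793
back: M2=-16/5−4/15·6834/793=-4360/793
back: M1=-6−1/4·-4360/793=-3668/793
M: M0=0, M1=-3668/793, M2=-4360/793, M3=6834/793, M4=-5140/793, M5=0
seg 0: a=-3, c=M0/2=0, d=(M1−M0)/(6·1)=-1834/2379, b=Δ0−h0·(2M0+M1)/6=8971/2379
seg 1: a=0, c=M1/2=-1834/793, d=(M2−M1)/(6·1)=-346/2379, b=Δ1−h1·(2M1+M2)/6=3469/2379
seg 2: a=-1, c=M2/2=-2180/793, d=(M3−M2)/(6·1)=5597/2379, b=Δ2−h2·(2M2+M3)/6=-8573/2379
seg 3: a=-5, c=M3/2=3417/793, d=(M4−M3)/(6·3)=-5987/7137, b=Δ3−h3·(2M3+M4)/6=-374/183
seg 4: a=5, c=M4/2=-2570/793, d=(M5−M4)/(6·1)=2570/2379, b=Δ4−h4·(2M4+M5)/6=2761/2379
t_q=9/2 → seg 3, τ=3/2; S=-5+-374/183·τ+3417/793·τ²+-5987/7137·τ³=-7623/6344

  seg 0: a=-3 b=8971/2379 c=0 d=-1834/2379
  seg 1: a=0 b=3469/2379 c=-1834/793 d=-346/2379
  seg 2: a=-1 b=-8573/2379 c=-2180/793 d=5597/2379
  seg 3: a=-5 b=-374/183 c=3417/793 d=-5987/7137
  seg 4: a=5 b=2761/2379 c=-2570/793 d=2570/2379
S(9/2) = -7623/6344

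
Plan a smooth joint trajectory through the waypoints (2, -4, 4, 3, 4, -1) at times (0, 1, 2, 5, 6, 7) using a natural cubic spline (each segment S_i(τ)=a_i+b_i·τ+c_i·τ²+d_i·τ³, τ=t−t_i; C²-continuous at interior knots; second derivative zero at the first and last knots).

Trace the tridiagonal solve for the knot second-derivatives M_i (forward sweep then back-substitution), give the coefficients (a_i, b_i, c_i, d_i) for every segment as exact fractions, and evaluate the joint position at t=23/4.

  seg 0: a=2 b=-24487/2451 c=0 d=9781/2451
  seg 1: a=-4 b=4856/2451 c=9781/817 d=-14591/2451
  seg 2: a=4 b=19769/2451 c=-4810/817 d=176/171
  seg 3: a=3 b=1301/2451 c=2758/817 d=-7124/2451
  seg 4: a=4 b=-3523/2451 c=-4366/817 d=4366/2451
S(23/4) = 53213/13072

Δ: Δ0=-6, Δ1=8, Δ2=-1/3, Δ3=1, Δ4=-5
row 1: diag=4, rhs=84; c'=1/4, d'=21
row 2: denom=8−1·1/4=31/4; d'=(-50−1·21)/(31/4)=-284/31
row 3: denom=8−3·12/31=212/31; d'=(8−3·-284/31)/(212/31)=275/53
row 4: denom=4−1·31/212=817/212; d'=(-36−1·275/53)/(817/212)=-8732/817
back: M4=-8732/817
back: M3=275/53−31/212·-8732/817=5516/817
back: M2=-284/31−12/31·5516/817=-9620/817
back: M1=21−1/4·-9620/817=19562/817
M: M0=0, M1=19562/817, M2=-9620/817, M3=5516/817, M4=-8732/817, M5=0
seg 0: a=2, c=M0/2=0, d=(M1−M0)/(6·1)=9781/2451, b=Δ0−h0·(2M0+M1)/6=-24487/2451
seg 1: a=-4, c=M1/2=9781/817, d=(M2−M1)/(6·1)=-14591/2451, b=Δ1−h1·(2M1+M2)/6=4856/2451
seg 2: a=4, c=M2/2=-4810/817, d=(M3−M2)/(6·3)=176/171, b=Δ2−h2·(2M2+M3)/6=19769/2451
seg 3: a=3, c=M3/2=2758/817, d=(M4−M3)/(6·1)=-7124/2451, b=Δ3−h3·(2M3+M4)/6=1301/2451
seg 4: a=4, c=M4/2=-4366/817, d=(M5−M4)/(6·1)=4366/2451, b=Δ4−h4·(2M4+M5)/6=-3523/2451
t_q=23/4 → seg 3, τ=3/4; S=3+1301/2451·τ+2758/817·τ²+-7124/2451·τ³=53213/13072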